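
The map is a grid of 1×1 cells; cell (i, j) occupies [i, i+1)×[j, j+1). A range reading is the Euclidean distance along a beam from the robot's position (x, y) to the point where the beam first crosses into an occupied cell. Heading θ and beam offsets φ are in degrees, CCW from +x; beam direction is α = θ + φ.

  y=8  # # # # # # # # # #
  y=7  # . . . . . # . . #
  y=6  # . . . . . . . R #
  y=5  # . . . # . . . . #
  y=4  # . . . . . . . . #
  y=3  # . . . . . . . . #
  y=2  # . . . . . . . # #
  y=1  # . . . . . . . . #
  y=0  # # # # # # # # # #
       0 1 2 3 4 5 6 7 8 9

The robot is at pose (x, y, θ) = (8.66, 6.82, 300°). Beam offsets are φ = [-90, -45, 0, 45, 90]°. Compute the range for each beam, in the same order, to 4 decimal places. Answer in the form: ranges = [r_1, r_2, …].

beam 1: φ=-90°, α=210°
  dir = (cos 210°, sin 210°) = (-0.8660, -0.5000); from cell (8,6)
  next x-line at t=0.7621, next y-line at t=1.6400; Δt_x=1.1547, Δt_y=2.0000
    x: enter (7,6) at t=0.7621
    y: enter (7,5) at t=1.6400
    x: enter (6,5) at t=1.9168
    x: enter (5,5) at t=3.0715
    y: enter (5,4) at t=3.6400
    x: enter (4,4) at t=4.2262
    x: enter (3,4) at t=5.3809
    y: enter (3,3) at t=5.6400
    x: enter (2,3) at t=6.5356
    y: enter (2,2) at t=7.6400
    x: enter (1,2) at t=7.6903
    x: enter (0,2) at t=8.8450 ← occupied
  → r_1 = 8.8450
beam 2: φ=-45°, α=255°
  dir = (cos 255°, sin 255°) = (-0.2588, -0.9659); from cell (8,6)
  next x-line at t=2.5500, next y-line at t=0.8489; Δt_x=3.8637, Δt_y=1.0353
    y: enter (8,5) at t=0.8489
    y: enter (8,4) at t=1.8842
    x: enter (7,4) at t=2.5500
    y: enter (7,3) at t=2.9195
    y: enter (7,2) at t=3.9548
    y: enter (7,1) at t=4.9900
    y: enter (7,0) at t=6.0253 ← occupied
  → r_2 = 6.0253
beam 3: φ=0°, α=300°
  dir = (cos 300°, sin 300°) = (0.5000, -0.8660); from cell (8,6)
  next x-line at t=0.6800, next y-line at t=0.9469; Δt_x=2.0000, Δt_y=1.1547
    x: enter (9,6) at t=0.6800 ← occupied
  → r_3 = 0.6800
beam 4: φ=45°, α=345°
  dir = (cos 345°, sin 345°) = (0.9659, -0.2588); from cell (8,6)
  next x-line at t=0.3520, next y-line at t=3.1682; Δt_x=1.0353, Δt_y=3.8637
    x: enter (9,6) at t=0.3520 ← occupied
  → r_4 = 0.3520
beam 5: φ=90°, α=30°
  dir = (cos 30°, sin 30°) = (0.8660, 0.5000); from cell (8,6)
  next x-line at t=0.3926, next y-line at t=0.3600; Δt_x=1.1547, Δt_y=2.0000
    y: enter (8,7) at t=0.3600
    x: enter (9,7) at t=0.3926 ← occupied
  → r_5 = 0.3926

ranges = [8.8450, 6.0253, 0.6800, 0.3520, 0.3926]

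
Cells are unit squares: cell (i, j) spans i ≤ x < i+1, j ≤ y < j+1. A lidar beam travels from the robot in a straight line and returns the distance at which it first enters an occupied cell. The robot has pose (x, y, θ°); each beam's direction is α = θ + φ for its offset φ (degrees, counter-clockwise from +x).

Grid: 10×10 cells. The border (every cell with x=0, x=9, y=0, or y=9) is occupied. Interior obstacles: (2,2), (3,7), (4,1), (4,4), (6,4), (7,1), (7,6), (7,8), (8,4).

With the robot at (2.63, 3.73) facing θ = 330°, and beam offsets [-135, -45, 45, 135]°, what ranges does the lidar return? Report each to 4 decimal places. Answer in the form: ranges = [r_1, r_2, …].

beam 1: φ=-135°, α=195°
  dir = (cos 195°, sin 195°) = (-0.9659, -0.2588); from cell (2,3)
  next x-line at t=0.6522, next y-line at t=2.8205; Δt_x=1.0353, Δt_y=3.8637
    x: enter (1,3) at t=0.6522
    x: enter (0,3) at t=1.6875 ← occupied
  → r_1 = 1.6875
beam 2: φ=-45°, α=285°
  dir = (cos 285°, sin 285°) = (0.2588, -0.9659); from cell (2,3)
  next x-line at t=1.4296, next y-line at t=0.7558; Δt_x=3.8637, Δt_y=1.0353
    y: enter (2,2) at t=0.7558 ← occupied
  → r_2 = 0.7558
beam 3: φ=45°, α=15°
  dir = (cos 15°, sin 15°) = (0.9659, 0.2588); from cell (2,3)
  next x-line at t=0.3831, next y-line at t=1.0432; Δt_x=1.0353, Δt_y=3.8637
    x: enter (3,3) at t=0.3831
    y: enter (3,4) at t=1.0432
    x: enter (4,4) at t=1.4183 ← occupied
  → r_3 = 1.4183
beam 4: φ=135°, α=105°
  dir = (cos 105°, sin 105°) = (-0.2588, 0.9659); from cell (2,3)
  next x-line at t=2.4341, next y-line at t=0.2795; Δt_x=3.8637, Δt_y=1.0353
    y: enter (2,4) at t=0.2795
    y: enter (2,5) at t=1.3148
    y: enter (2,6) at t=2.3501
    x: enter (1,6) at t=2.4341
    y: enter (1,7) at t=3.3854
    y: enter (1,8) at t=4.4206
    y: enter (1,9) at t=5.4559 ← occupied
  → r_4 = 5.4559

ranges = [1.6875, 0.7558, 1.4183, 5.4559]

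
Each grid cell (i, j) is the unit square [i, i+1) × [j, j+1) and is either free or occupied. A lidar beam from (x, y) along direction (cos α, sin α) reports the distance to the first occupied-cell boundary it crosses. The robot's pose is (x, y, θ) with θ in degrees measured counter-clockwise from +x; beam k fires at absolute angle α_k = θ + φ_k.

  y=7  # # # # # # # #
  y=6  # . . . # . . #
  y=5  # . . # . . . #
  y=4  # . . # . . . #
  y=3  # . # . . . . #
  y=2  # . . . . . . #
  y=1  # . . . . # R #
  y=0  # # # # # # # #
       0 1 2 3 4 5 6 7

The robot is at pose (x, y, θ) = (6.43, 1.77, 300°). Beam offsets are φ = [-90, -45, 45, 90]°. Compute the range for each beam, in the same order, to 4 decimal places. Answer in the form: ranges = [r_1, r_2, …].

beam 1: φ=-90°, α=210°
  direction (-0.8660, -0.5000); cell (6,1); t to first gridline: x 0.4965, y 1.5400 (then +1.1547 / +2.0000)
    (5,1) via x @ 0.4965  # hit
  → r_1 = 0.4965
beam 2: φ=-45°, α=255°
  direction (-0.2588, -0.9659); cell (6,1); t to first gridline: x 1.6614, y 0.7972 (then +3.8637 / +1.0353)
    (6,0) via y @ 0.7972  # hit
  → r_2 = 0.7972
beam 3: φ=45°, α=345°
  direction (0.9659, -0.2588); cell (6,1); t to first gridline: x 0.5901, y 2.9751 (then +1.0353 / +3.8637)
    (7,1) via x @ 0.5901  # hit
  → r_3 = 0.5901
beam 4: φ=90°, α=30°
  direction (0.8660, 0.5000); cell (6,1); t to first gridline: x 0.6582, y 0.4600 (then +1.1547 / +2.0000)
    (6,2) via y @ 0.4600
    (7,2) via x @ 0.6582  # hit
  → r_4 = 0.6582

ranges = [0.4965, 0.7972, 0.5901, 0.6582]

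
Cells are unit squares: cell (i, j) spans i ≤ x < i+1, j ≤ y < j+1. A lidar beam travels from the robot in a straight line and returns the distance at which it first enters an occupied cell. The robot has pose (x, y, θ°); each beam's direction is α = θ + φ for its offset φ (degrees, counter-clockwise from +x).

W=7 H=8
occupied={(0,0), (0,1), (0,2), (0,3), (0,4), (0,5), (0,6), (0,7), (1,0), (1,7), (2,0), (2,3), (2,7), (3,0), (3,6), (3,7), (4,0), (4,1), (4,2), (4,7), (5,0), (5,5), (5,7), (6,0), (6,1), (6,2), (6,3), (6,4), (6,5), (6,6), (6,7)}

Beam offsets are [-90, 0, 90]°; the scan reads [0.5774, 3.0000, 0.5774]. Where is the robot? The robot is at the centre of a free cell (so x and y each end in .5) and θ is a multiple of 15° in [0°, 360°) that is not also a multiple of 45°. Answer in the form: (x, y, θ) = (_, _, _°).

(x, y, θ) = (1.5, 3.5, 60°)

Candidates: 25 free-cell centres × 16 headings = 400 poses. Raycast each; keep the one whose scan matches to 4 dp.
  (5.5, 3.5, 105°): beam 1 = 0.5176 ≠ 0.5774 ✗
  (4.5, 5.5, 30°): beam 1 = 3.0000 ≠ 0.5774 ✗
  (3.5, 4.5, 15°): beam 1 = 1.9319 ≠ 0.5774 ✗
  (5.5, 1.5, 255°): beam 1 = 0.5176 ≠ 0.5774 ✗
  …
  (1.5, 3.5, 60°): r_1=0.5774, r_2=3.0000, r_3=0.5774 — all match ✓
No second candidate reproduces the full scan.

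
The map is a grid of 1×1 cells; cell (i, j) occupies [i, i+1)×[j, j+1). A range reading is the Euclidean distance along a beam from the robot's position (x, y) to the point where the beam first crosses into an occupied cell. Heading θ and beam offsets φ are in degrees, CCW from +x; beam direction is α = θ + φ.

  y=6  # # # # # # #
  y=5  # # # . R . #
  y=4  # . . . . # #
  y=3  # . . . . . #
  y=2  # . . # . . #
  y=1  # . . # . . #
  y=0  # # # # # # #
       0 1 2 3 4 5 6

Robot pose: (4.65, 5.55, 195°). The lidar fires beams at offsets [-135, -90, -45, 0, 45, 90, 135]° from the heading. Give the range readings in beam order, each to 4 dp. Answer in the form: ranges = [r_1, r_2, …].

beam 1: φ=-135°, α=60°
  dir = (cos 60°, sin 60°) = (0.5000, 0.8660); from cell (4,5)
  next x-line at t=0.7000, next y-line at t=0.5196; Δt_x=2.0000, Δt_y=1.1547
    y: enter (4,6) at t=0.5196 ← occupied
  → r_1 = 0.5196
beam 2: φ=-90°, α=105°
  dir = (cos 105°, sin 105°) = (-0.2588, 0.9659); from cell (4,5)
  next x-line at t=2.5114, next y-line at t=0.4659; Δt_x=3.8637, Δt_y=1.0353
    y: enter (4,6) at t=0.4659 ← occupied
  → r_2 = 0.4659
beam 3: φ=-45°, α=150°
  dir = (cos 150°, sin 150°) = (-0.8660, 0.5000); from cell (4,5)
  next x-line at t=0.7506, next y-line at t=0.9000; Δt_x=1.1547, Δt_y=2.0000
    x: enter (3,5) at t=0.7506
    y: enter (3,6) at t=0.9000 ← occupied
  → r_3 = 0.9000
beam 4: φ=0°, α=195°
  dir = (cos 195°, sin 195°) = (-0.9659, -0.2588); from cell (4,5)
  next x-line at t=0.6729, next y-line at t=2.1250; Δt_x=1.0353, Δt_y=3.8637
    x: enter (3,5) at t=0.6729
    x: enter (2,5) at t=1.7082 ← occupied
  → r_4 = 1.7082
beam 5: φ=45°, α=240°
  dir = (cos 240°, sin 240°) = (-0.5000, -0.8660); from cell (4,5)
  next x-line at t=1.3000, next y-line at t=0.6351; Δt_x=2.0000, Δt_y=1.1547
    y: enter (4,4) at t=0.6351
    x: enter (3,4) at t=1.3000
    y: enter (3,3) at t=1.7898
    y: enter (3,2) at t=2.9445 ← occupied
  → r_5 = 2.9445
beam 6: φ=90°, α=285°
  dir = (cos 285°, sin 285°) = (0.2588, -0.9659); from cell (4,5)
  next x-line at t=1.3523, next y-line at t=0.5694; Δt_x=3.8637, Δt_y=1.0353
    y: enter (4,4) at t=0.5694
    x: enter (5,4) at t=1.3523 ← occupied
  → r_6 = 1.3523
beam 7: φ=135°, α=330°
  dir = (cos 330°, sin 330°) = (0.8660, -0.5000); from cell (4,5)
  next x-line at t=0.4041, next y-line at t=1.1000; Δt_x=1.1547, Δt_y=2.0000
    x: enter (5,5) at t=0.4041
    y: enter (5,4) at t=1.1000 ← occupied
  → r_7 = 1.1000

ranges = [0.5196, 0.4659, 0.9000, 1.7082, 2.9445, 1.3523, 1.1000]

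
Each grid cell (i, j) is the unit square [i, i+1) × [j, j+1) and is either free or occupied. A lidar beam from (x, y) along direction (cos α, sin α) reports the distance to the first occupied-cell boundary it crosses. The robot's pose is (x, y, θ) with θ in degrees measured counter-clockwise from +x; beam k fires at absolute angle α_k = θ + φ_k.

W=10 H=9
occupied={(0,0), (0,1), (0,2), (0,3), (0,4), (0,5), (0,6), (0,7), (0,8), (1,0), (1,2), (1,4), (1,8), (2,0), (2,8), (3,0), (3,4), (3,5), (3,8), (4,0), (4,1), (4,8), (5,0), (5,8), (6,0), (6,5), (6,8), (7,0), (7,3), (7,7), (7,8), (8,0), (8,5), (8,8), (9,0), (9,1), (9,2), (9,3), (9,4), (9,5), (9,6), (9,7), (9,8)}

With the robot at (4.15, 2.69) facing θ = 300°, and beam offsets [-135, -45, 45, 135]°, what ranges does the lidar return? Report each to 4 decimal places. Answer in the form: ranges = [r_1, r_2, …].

beam 1: φ=-135°, α=165°
  cosα=-0.9659 sinα=0.2588 | (4,2) | tMaxX 0.1553 tMaxY 1.1977 | tΔX 1.0353 tΔY 3.8637
    t=0.1553 [x] (3,2)
    t=1.1906 [x] (2,2)
    t=1.1977 [y] (2,3)
    t=2.2258 [x] (1,3)
    t=3.2611 [x] (0,3) — stop
  → r_1 = 3.2611
beam 2: φ=-45°, α=255°
  cosα=-0.2588 sinα=-0.9659 | (4,2) | tMaxX 0.5796 tMaxY 0.7143 | tΔX 3.8637 tΔY 1.0353
    t=0.5796 [x] (3,2)
    t=0.7143 [y] (3,1)
    t=1.7496 [y] (3,0) — stop
  → r_2 = 1.7496
beam 3: φ=45°, α=345°
  cosα=0.9659 sinα=-0.2588 | (4,2) | tMaxX 0.8800 tMaxY 2.6660 | tΔX 1.0353 tΔY 3.8637
    t=0.8800 [x] (5,2)
    t=1.9153 [x] (6,2)
    t=2.6660 [y] (6,1)
    t=2.9505 [x] (7,1)
    t=3.9858 [x] (8,1)
    t=5.0211 [x] (9,1) — stop
  → r_3 = 5.0211
beam 4: φ=135°, α=75°
  cosα=0.2588 sinα=0.9659 | (4,2) | tMaxX 3.2841 tMaxY 0.3209 | tΔX 3.8637 tΔY 1.0353
    t=0.3209 [y] (4,3)
    t=1.3562 [y] (4,4)
    t=2.3915 [y] (4,5)
    t=3.2841 [x] (5,5)
    t=3.4268 [y] (5,6)
    t=4.4620 [y] (5,7)
    t=5.4973 [y] (5,8) — stop
  → r_4 = 5.4973

ranges = [3.2611, 1.7496, 5.0211, 5.4973]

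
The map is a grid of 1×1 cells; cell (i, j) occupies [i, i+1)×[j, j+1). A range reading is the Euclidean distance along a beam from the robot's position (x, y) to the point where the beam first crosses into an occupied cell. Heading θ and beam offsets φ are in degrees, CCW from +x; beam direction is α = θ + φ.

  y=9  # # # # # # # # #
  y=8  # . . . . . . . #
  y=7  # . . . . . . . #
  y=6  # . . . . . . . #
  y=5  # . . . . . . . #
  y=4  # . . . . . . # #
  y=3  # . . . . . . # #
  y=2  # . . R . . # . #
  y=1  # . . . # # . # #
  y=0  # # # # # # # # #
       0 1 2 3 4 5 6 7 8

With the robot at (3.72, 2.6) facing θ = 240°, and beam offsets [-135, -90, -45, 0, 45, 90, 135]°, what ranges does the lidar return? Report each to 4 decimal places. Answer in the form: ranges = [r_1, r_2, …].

beam 1: φ=-135°, α=105°
  direction (-0.2588, 0.9659); cell (3,2); t to first gridline: x 2.7819, y 0.4141 (then +3.8637 / +1.0353)
    (3,3) via y @ 0.4141
    (3,4) via y @ 1.4494
    (3,5) via y @ 2.4847
    (2,5) via x @ 2.7819
    (2,6) via y @ 3.5199
    (2,7) via y @ 4.5552
    (2,8) via y @ 5.5905
    (2,9) via y @ 6.6258  # hit
  → r_1 = 6.6258
beam 2: φ=-90°, α=150°
  direction (-0.8660, 0.5000); cell (3,2); t to first gridline: x 0.8314, y 0.8000 (then +1.1547 / +2.0000)
    (3,3) via y @ 0.8000
    (2,3) via x @ 0.8314
    (1,3) via x @ 1.9861
    (1,4) via y @ 2.8000
    (0,4) via x @ 3.1408  # hit
  → r_2 = 3.1408
beam 3: φ=-45°, α=195°
  direction (-0.9659, -0.2588); cell (3,2); t to first gridline: x 0.7454, y 2.3182 (then +1.0353 / +3.8637)
    (2,2) via x @ 0.7454
    (1,2) via x @ 1.7807
    (1,1) via y @ 2.3182
    (0,1) via x @ 2.8160  # hit
  → r_3 = 2.8160
beam 4: φ=0°, α=240°
  direction (-0.5000, -0.8660); cell (3,2); t to first gridline: x 1.4400, y 0.6928 (then +2.0000 / +1.1547)
    (3,1) via y @ 0.6928
    (2,1) via x @ 1.4400
    (2,0) via y @ 1.8475  # hit
  → r_4 = 1.8475
beam 5: φ=45°, α=285°
  direction (0.2588, -0.9659); cell (3,2); t to first gridline: x 1.0818, y 0.6212 (then +3.8637 / +1.0353)
    (3,1) via y @ 0.6212
    (4,1) via x @ 1.0818  # hit
  → r_5 = 1.0818
beam 6: φ=90°, α=330°
  direction (0.8660, -0.5000); cell (3,2); t to first gridline: x 0.3233, y 1.2000 (then +1.1547 / +2.0000)
    (4,2) via x @ 0.3233
    (4,1) via y @ 1.2000  # hit
  → r_6 = 1.2000
beam 7: φ=135°, α=15°
  direction (0.9659, 0.2588); cell (3,2); t to first gridline: x 0.2899, y 1.5455 (then +1.0353 / +3.8637)
    (4,2) via x @ 0.2899
    (5,2) via x @ 1.3252
    (5,3) via y @ 1.5455
    (6,3) via x @ 2.3604
    (7,3) via x @ 3.3957  # hit
  → r_7 = 3.3957

ranges = [6.6258, 3.1408, 2.8160, 1.8475, 1.0818, 1.2000, 3.3957]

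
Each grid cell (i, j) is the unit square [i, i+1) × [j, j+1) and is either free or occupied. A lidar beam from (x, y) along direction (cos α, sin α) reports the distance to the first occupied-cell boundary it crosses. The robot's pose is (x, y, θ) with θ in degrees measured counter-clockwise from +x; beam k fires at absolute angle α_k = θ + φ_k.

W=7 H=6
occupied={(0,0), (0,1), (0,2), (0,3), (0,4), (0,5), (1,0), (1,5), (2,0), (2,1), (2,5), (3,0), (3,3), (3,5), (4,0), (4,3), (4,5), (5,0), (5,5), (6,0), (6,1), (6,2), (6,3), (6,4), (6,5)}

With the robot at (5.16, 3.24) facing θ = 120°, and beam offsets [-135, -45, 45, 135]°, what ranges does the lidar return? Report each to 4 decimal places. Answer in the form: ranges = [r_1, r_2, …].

ranges = [0.8696, 1.8221, 0.1656, 2.3190]

beam 1: φ=-135°, α=345°
  cosα=0.9659 sinα=-0.2588 | (5,3) | tMaxX 0.8696 tMaxY 0.9273 | tΔX 1.0353 tΔY 3.8637
    t=0.8696 [x] (6,3) — stop
  → r_1 = 0.8696
beam 2: φ=-45°, α=75°
  cosα=0.2588 sinα=0.9659 | (5,3) | tMaxX 3.2455 tMaxY 0.7868 | tΔX 3.8637 tΔY 1.0353
    t=0.7868 [y] (5,4)
    t=1.8221 [y] (5,5) — stop
  → r_2 = 1.8221
beam 3: φ=45°, α=165°
  cosα=-0.9659 sinα=0.2588 | (5,3) | tMaxX 0.1656 tMaxY 2.9364 | tΔX 1.0353 tΔY 3.8637
    t=0.1656 [x] (4,3) — stop
  → r_3 = 0.1656
beam 4: φ=135°, α=255°
  cosα=-0.2588 sinα=-0.9659 | (5,3) | tMaxX 0.6182 tMaxY 0.2485 | tΔX 3.8637 tΔY 1.0353
    t=0.2485 [y] (5,2)
    t=0.6182 [x] (4,2)
    t=1.2837 [y] (4,1)
    t=2.3190 [y] (4,0) — stop
  → r_4 = 2.3190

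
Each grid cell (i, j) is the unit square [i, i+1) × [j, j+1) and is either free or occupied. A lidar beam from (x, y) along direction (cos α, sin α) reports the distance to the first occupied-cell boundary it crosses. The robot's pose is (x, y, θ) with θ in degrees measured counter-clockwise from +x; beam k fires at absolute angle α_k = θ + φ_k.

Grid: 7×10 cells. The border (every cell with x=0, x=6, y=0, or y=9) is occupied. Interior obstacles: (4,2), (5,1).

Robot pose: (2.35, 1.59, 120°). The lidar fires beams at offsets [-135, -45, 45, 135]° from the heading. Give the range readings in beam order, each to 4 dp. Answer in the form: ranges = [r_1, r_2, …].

ranges = [2.2796, 7.6714, 1.3976, 0.6108]

beam 1: φ=-135°, α=345°
  dir = (cos 345°, sin 345°) = (0.9659, -0.2588); from cell (2,1)
  next x-line at t=0.6729, next y-line at t=2.2796; Δt_x=1.0353, Δt_y=3.8637
    x: enter (3,1) at t=0.6729
    x: enter (4,1) at t=1.7082
    y: enter (4,0) at t=2.2796 ← occupied
  → r_1 = 2.2796
beam 2: φ=-45°, α=75°
  dir = (cos 75°, sin 75°) = (0.2588, 0.9659); from cell (2,1)
  next x-line at t=2.5114, next y-line at t=0.4245; Δt_x=3.8637, Δt_y=1.0353
    y: enter (2,2) at t=0.4245
    y: enter (2,3) at t=1.4597
    y: enter (2,4) at t=2.4950
    x: enter (3,4) at t=2.5114
    y: enter (3,5) at t=3.5303
    y: enter (3,6) at t=4.5656
    y: enter (3,7) at t=5.6008
    x: enter (4,7) at t=6.3751
    y: enter (4,8) at t=6.6361
    y: enter (4,9) at t=7.6714 ← occupied
  → r_2 = 7.6714
beam 3: φ=45°, α=165°
  dir = (cos 165°, sin 165°) = (-0.9659, 0.2588); from cell (2,1)
  next x-line at t=0.3623, next y-line at t=1.5841; Δt_x=1.0353, Δt_y=3.8637
    x: enter (1,1) at t=0.3623
    x: enter (0,1) at t=1.3976 ← occupied
  → r_3 = 1.3976
beam 4: φ=135°, α=255°
  dir = (cos 255°, sin 255°) = (-0.2588, -0.9659); from cell (2,1)
  next x-line at t=1.3523, next y-line at t=0.6108; Δt_x=3.8637, Δt_y=1.0353
    y: enter (2,0) at t=0.6108 ← occupied
  → r_4 = 0.6108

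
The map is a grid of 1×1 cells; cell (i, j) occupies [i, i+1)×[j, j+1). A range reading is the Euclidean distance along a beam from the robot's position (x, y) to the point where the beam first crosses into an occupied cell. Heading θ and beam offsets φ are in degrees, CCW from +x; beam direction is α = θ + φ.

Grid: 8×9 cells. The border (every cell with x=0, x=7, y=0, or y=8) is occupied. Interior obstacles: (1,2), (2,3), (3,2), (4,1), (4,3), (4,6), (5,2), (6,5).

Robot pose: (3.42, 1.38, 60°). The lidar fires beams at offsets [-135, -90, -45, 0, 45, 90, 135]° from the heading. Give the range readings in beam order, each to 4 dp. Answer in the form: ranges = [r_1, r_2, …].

beam 1: φ=-135°, α=285°
  direction (0.2588, -0.9659); cell (3,1); t to first gridline: x 2.2409, y 0.3934 (then +3.8637 / +1.0353)
    (3,0) via y @ 0.3934  # hit
  → r_1 = 0.3934
beam 2: φ=-90°, α=330°
  direction (0.8660, -0.5000); cell (3,1); t to first gridline: x 0.6697, y 0.7600 (then +1.1547 / +2.0000)
    (4,1) via x @ 0.6697  # hit
  → r_2 = 0.6697
beam 3: φ=-45°, α=15°
  direction (0.9659, 0.2588); cell (3,1); t to first gridline: x 0.6005, y 2.3955 (then +1.0353 / +3.8637)
    (4,1) via x @ 0.6005  # hit
  → r_3 = 0.6005
beam 4: φ=0°, α=60°
  direction (0.5000, 0.8660); cell (3,1); t to first gridline: x 1.1600, y 0.7159 (then +2.0000 / +1.1547)
    (3,2) via y @ 0.7159  # hit
  → r_4 = 0.7159
beam 5: φ=45°, α=105°
  direction (-0.2588, 0.9659); cell (3,1); t to first gridline: x 1.6228, y 0.6419 (then +3.8637 / +1.0353)
    (3,2) via y @ 0.6419  # hit
  → r_5 = 0.6419
beam 6: φ=90°, α=150°
  direction (-0.8660, 0.5000); cell (3,1); t to first gridline: x 0.4850, y 1.2400 (then +1.1547 / +2.0000)
    (2,1) via x @ 0.4850
    (2,2) via y @ 1.2400
    (1,2) via x @ 1.6397  # hit
  → r_6 = 1.6397
beam 7: φ=135°, α=195°
  direction (-0.9659, -0.2588); cell (3,1); t to first gridline: x 0.4348, y 1.4682 (then +1.0353 / +3.8637)
    (2,1) via x @ 0.4348
    (2,0) via y @ 1.4682  # hit
  → r_7 = 1.4682

ranges = [0.3934, 0.6697, 0.6005, 0.7159, 0.6419, 1.6397, 1.4682]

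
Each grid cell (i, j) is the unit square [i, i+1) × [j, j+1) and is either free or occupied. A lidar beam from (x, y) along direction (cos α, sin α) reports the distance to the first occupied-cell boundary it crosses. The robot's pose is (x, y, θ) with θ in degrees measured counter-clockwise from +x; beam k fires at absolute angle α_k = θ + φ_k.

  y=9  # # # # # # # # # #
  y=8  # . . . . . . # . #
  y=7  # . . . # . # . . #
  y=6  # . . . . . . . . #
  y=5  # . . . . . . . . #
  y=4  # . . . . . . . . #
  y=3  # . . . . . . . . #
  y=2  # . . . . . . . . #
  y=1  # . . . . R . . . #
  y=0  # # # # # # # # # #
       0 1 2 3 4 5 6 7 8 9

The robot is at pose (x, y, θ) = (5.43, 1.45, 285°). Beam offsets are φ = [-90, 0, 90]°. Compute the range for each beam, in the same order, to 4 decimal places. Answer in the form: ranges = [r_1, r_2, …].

beam 1: φ=-90°, α=195°
  direction (-0.9659, -0.2588); cell (5,1); t to first gridline: x 0.4452, y 1.7387 (then +1.0353 / +3.8637)
    (4,1) via x @ 0.4452
    (3,1) via x @ 1.4804
    (3,0) via y @ 1.7387  # hit
  → r_1 = 1.7387
beam 2: φ=0°, α=285°
  direction (0.2588, -0.9659); cell (5,1); t to first gridline: x 2.2023, y 0.4659 (then +3.8637 / +1.0353)
    (5,0) via y @ 0.4659  # hit
  → r_2 = 0.4659
beam 3: φ=90°, α=15°
  direction (0.9659, 0.2588); cell (5,1); t to first gridline: x 0.5901, y 2.1250 (then +1.0353 / +3.8637)
    (6,1) via x @ 0.5901
    (7,1) via x @ 1.6254
    (7,2) via y @ 2.1250
    (8,2) via x @ 2.6607
    (9,2) via x @ 3.6959  # hit
  → r_3 = 3.6959

ranges = [1.7387, 0.4659, 3.6959]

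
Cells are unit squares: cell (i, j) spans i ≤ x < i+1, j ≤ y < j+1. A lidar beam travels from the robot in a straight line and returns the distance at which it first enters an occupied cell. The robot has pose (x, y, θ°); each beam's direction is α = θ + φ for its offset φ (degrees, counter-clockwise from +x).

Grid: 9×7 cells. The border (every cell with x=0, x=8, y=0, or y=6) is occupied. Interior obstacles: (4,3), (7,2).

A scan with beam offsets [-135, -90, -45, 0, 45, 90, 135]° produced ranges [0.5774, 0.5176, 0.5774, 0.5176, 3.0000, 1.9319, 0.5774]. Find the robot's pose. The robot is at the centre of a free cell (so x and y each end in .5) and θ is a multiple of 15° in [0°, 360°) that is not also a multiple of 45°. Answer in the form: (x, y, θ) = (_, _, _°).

(x, y, θ) = (7.5, 1.5, 105°)

Candidates: 33 free-cell centres × 16 headings = 528 poses. Raycast each; keep the one whose scan matches to 4 dp.
  (6.5, 3.5, 300°): beam 1 = 1.5529 ≠ 0.5774 ✗
  (5.5, 4.5, 60°): beam 1 = 3.6235 ≠ 0.5774 ✗
  (3.5, 3.5, 15°): beam 1 = 2.8868 ≠ 0.5774 ✗
  …
  (7.5, 1.5, 105°): r_1=0.5774, r_2=0.5176, r_3=0.5774, r_4=0.5176, r_5=3.0000, r_6=1.9319, r_7=0.5774 — all match ✓
Only this pose fits every beam.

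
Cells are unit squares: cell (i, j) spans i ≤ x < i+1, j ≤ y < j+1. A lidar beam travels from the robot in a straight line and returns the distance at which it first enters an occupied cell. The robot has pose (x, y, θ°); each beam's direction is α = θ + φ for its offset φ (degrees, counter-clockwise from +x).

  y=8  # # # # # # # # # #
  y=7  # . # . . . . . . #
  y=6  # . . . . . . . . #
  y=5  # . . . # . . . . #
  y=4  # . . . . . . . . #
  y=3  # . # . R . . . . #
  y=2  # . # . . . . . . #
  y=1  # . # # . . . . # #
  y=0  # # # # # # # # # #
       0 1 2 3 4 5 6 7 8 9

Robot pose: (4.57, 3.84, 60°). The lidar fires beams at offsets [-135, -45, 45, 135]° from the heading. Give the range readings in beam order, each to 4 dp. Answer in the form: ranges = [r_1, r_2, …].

beam 1: φ=-135°, α=285°
  dir = (cos 285°, sin 285°) = (0.2588, -0.9659); from cell (4,3)
  next x-line at t=1.6614, next y-line at t=0.8696; Δt_x=3.8637, Δt_y=1.0353
    y: enter (4,2) at t=0.8696
    x: enter (5,2) at t=1.6614
    y: enter (5,1) at t=1.9049
    y: enter (5,0) at t=2.9402 ← occupied
  → r_1 = 2.9402
beam 2: φ=-45°, α=15°
  dir = (cos 15°, sin 15°) = (0.9659, 0.2588); from cell (4,3)
  next x-line at t=0.4452, next y-line at t=0.6182; Δt_x=1.0353, Δt_y=3.8637
    x: enter (5,3) at t=0.4452
    y: enter (5,4) at t=0.6182
    x: enter (6,4) at t=1.4804
    x: enter (7,4) at t=2.5157
    x: enter (8,4) at t=3.5510
    y: enter (8,5) at t=4.4819
    x: enter (9,5) at t=4.5863 ← occupied
  → r_2 = 4.5863
beam 3: φ=45°, α=105°
  dir = (cos 105°, sin 105°) = (-0.2588, 0.9659); from cell (4,3)
  next x-line at t=2.2023, next y-line at t=0.1656; Δt_x=3.8637, Δt_y=1.0353
    y: enter (4,4) at t=0.1656
    y: enter (4,5) at t=1.2009 ← occupied
  → r_3 = 1.2009
beam 4: φ=135°, α=195°
  dir = (cos 195°, sin 195°) = (-0.9659, -0.2588); from cell (4,3)
  next x-line at t=0.5901, next y-line at t=3.2455; Δt_x=1.0353, Δt_y=3.8637
    x: enter (3,3) at t=0.5901
    x: enter (2,3) at t=1.6254 ← occupied
  → r_4 = 1.6254

ranges = [2.9402, 4.5863, 1.2009, 1.6254]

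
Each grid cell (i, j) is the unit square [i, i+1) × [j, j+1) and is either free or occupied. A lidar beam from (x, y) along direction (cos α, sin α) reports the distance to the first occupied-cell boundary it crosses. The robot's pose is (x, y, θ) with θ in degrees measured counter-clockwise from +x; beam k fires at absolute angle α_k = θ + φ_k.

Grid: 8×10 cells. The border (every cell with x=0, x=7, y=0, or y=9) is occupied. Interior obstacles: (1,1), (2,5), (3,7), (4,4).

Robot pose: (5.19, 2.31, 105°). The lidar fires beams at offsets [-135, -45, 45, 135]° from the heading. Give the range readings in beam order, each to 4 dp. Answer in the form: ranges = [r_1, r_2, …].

beam 1: φ=-135°, α=330°
  direction (0.8660, -0.5000); cell (5,2); t to first gridline: x 0.9353, y 0.6200 (then +1.1547 / +2.0000)
    (5,1) via y @ 0.6200
    (6,1) via x @ 0.9353
    (7,1) via x @ 2.0900  # hit
  → r_1 = 2.0900
beam 2: φ=-45°, α=60°
  direction (0.5000, 0.8660); cell (5,2); t to first gridline: x 1.6200, y 0.7967 (then +2.0000 / +1.1547)
    (5,3) via y @ 0.7967
    (6,3) via x @ 1.6200
    (6,4) via y @ 1.9514
    (6,5) via y @ 3.1061
    (7,5) via x @ 3.6200  # hit
  → r_2 = 3.6200
beam 3: φ=45°, α=150°
  direction (-0.8660, 0.5000); cell (5,2); t to first gridline: x 0.2194, y 1.3800 (then +1.1547 / +2.0000)
    (4,2) via x @ 0.2194
    (3,2) via x @ 1.3741
    (3,3) via y @ 1.3800
    (2,3) via x @ 2.5288
    (2,4) via y @ 3.3800
    (1,4) via x @ 3.6835
    (0,4) via x @ 4.8382  # hit
  → r_3 = 4.8382
beam 4: φ=135°, α=240°
  direction (-0.5000, -0.8660); cell (5,2); t to first gridline: x 0.3800, y 0.3580 (then +2.0000 / +1.1547)
    (5,1) via y @ 0.3580
    (4,1) via x @ 0.3800
    (4,0) via y @ 1.5127  # hit
  → r_4 = 1.5127

ranges = [2.0900, 3.6200, 4.8382, 1.5127]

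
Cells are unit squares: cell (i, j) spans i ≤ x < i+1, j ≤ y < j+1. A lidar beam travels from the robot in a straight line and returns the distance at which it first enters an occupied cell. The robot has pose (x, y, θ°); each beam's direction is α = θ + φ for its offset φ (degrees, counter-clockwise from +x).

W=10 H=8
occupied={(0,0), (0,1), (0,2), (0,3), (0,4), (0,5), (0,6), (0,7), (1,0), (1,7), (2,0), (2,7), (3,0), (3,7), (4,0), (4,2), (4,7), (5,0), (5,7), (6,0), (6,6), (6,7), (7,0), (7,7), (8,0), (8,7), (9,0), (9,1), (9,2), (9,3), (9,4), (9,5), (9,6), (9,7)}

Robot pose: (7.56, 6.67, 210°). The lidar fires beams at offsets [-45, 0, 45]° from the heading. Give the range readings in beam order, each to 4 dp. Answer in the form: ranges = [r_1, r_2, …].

beam 1: φ=-45°, α=165°
  dir = (cos 165°, sin 165°) = (-0.9659, 0.2588); from cell (7,6)
  next x-line at t=0.5798, next y-line at t=1.2750; Δt_x=1.0353, Δt_y=3.8637
    x: enter (6,6) at t=0.5798 ← occupied
  → r_1 = 0.5798
beam 2: φ=0°, α=210°
  dir = (cos 210°, sin 210°) = (-0.8660, -0.5000); from cell (7,6)
  next x-line at t=0.6466, next y-line at t=1.3400; Δt_x=1.1547, Δt_y=2.0000
    x: enter (6,6) at t=0.6466 ← occupied
  → r_2 = 0.6466
beam 3: φ=45°, α=255°
  dir = (cos 255°, sin 255°) = (-0.2588, -0.9659); from cell (7,6)
  next x-line at t=2.1637, next y-line at t=0.6936; Δt_x=3.8637, Δt_y=1.0353
    y: enter (7,5) at t=0.6936
    y: enter (7,4) at t=1.7289
    x: enter (6,4) at t=2.1637
    y: enter (6,3) at t=2.7642
    y: enter (6,2) at t=3.7995
    y: enter (6,1) at t=4.8347
    y: enter (6,0) at t=5.8700 ← occupied
  → r_3 = 5.8700

ranges = [0.5798, 0.6466, 5.8700]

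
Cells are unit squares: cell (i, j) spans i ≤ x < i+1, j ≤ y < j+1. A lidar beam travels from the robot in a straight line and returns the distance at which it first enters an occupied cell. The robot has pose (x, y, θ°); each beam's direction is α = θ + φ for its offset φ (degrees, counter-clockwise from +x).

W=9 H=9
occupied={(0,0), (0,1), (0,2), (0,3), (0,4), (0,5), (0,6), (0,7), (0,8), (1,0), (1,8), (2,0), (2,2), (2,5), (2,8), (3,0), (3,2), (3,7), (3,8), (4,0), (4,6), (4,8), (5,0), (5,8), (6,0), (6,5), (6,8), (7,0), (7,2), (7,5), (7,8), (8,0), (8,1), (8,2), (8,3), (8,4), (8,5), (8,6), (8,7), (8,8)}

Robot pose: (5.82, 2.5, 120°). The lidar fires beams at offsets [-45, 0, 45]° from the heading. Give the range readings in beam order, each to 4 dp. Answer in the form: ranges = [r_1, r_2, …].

beam 1: φ=-45°, α=75°
  direction (0.2588, 0.9659); cell (5,2); t to first gridline: x 0.6955, y 0.5176 (then +3.8637 / +1.0353)
    (5,3) via y @ 0.5176
    (6,3) via x @ 0.6955
    (6,4) via y @ 1.5529
    (6,5) via y @ 2.5882  # hit
  → r_1 = 2.5882
beam 2: φ=0°, α=120°
  direction (-0.5000, 0.8660); cell (5,2); t to first gridline: x 1.6400, y 0.5774 (then +2.0000 / +1.1547)
    (5,3) via y @ 0.5774
    (4,3) via x @ 1.6400
    (4,4) via y @ 1.7321
    (4,5) via y @ 2.8868
    (3,5) via x @ 3.6400
    (3,6) via y @ 4.0415
    (3,7) via y @ 5.1962  # hit
  → r_2 = 5.1962
beam 3: φ=45°, α=165°
  direction (-0.9659, 0.2588); cell (5,2); t to first gridline: x 0.8489, y 1.9319 (then +1.0353 / +3.8637)
    (4,2) via x @ 0.8489
    (3,2) via x @ 1.8842  # hit
  → r_3 = 1.8842

ranges = [2.5882, 5.1962, 1.8842]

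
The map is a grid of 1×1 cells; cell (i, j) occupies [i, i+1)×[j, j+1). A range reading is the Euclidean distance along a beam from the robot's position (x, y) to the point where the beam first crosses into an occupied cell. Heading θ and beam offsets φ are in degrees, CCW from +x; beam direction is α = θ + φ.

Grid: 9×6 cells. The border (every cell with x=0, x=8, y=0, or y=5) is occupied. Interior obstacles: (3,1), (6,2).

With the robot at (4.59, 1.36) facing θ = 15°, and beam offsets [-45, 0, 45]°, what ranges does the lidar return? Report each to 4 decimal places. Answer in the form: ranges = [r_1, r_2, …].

ranges = [0.7200, 2.4728, 4.2031]

beam 1: φ=-45°, α=330°
  direction (0.8660, -0.5000); cell (4,1); t to first gridline: x 0.4734, y 0.7200 (then +1.1547 / +2.0000)
    (5,1) via x @ 0.4734
    (5,0) via y @ 0.7200  # hit
  → r_1 = 0.7200
beam 2: φ=0°, α=15°
  direction (0.9659, 0.2588); cell (4,1); t to first gridline: x 0.4245, y 2.4728 (then +1.0353 / +3.8637)
    (5,1) via x @ 0.4245
    (6,1) via x @ 1.4597
    (6,2) via y @ 2.4728  # hit
  → r_2 = 2.4728
beam 3: φ=45°, α=60°
  direction (0.5000, 0.8660); cell (4,1); t to first gridline: x 0.8200, y 0.7390 (then +2.0000 / +1.1547)
    (4,2) via y @ 0.7390
    (5,2) via x @ 0.8200
    (5,3) via y @ 1.8937
    (6,3) via x @ 2.8200
    (6,4) via y @ 3.0484
    (6,5) via y @ 4.2031  # hit
  → r_3 = 4.2031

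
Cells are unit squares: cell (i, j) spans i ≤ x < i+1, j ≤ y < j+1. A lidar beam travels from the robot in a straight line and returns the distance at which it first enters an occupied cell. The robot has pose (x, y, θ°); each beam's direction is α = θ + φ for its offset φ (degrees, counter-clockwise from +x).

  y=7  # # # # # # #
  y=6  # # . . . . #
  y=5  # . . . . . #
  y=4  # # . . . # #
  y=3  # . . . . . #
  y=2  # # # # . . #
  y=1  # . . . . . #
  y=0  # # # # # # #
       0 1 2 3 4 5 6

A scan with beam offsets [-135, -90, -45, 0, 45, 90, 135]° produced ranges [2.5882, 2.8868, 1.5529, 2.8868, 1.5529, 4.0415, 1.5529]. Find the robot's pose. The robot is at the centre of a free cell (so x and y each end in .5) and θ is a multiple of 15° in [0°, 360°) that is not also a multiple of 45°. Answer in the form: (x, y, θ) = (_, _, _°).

(x, y, θ) = (3.5, 4.5, 210°)

Candidates: 24 free-cell centres × 16 headings = 384 poses. Raycast each; keep the one whose scan matches to 4 dp.
  (2.5, 3.5, 120°): beam 1 = 3.6235 ≠ 2.5882 ✗
  (2.5, 5.5, 75°): beam 1 = 2.8868 ≠ 2.5882 ✗
  (1.5, 5.5, 120°): beam 1 = 3.6235 ≠ 2.5882 ✗
  (1.5, 5.5, 165°): beam 1 = 3.0000 ≠ 2.5882 ✗
  …
  (3.5, 4.5, 210°): r_1=2.5882, r_2=2.8868, r_3=1.5529, r_4=2.8868, r_5=1.5529, r_6=4.0415, r_7=1.5529 — all match ✓
No second candidate reproduces the full scan.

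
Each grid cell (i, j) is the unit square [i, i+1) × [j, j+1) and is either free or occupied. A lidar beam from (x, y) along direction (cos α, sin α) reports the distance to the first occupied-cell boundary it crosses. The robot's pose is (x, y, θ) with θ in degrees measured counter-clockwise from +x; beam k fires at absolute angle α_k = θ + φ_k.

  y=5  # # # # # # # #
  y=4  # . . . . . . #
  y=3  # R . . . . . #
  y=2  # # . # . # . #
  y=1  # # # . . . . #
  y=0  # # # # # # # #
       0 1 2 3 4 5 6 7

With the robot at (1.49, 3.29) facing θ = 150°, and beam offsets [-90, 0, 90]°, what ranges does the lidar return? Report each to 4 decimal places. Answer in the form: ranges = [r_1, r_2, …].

ranges = [1.9745, 0.5658, 0.3349]

beam 1: φ=-90°, α=60°
  direction (0.5000, 0.8660); cell (1,3); t to first gridline: x 1.0200, y 0.8198 (then +2.0000 / +1.1547)
    (1,4) via y @ 0.8198
    (2,4) via x @ 1.0200
    (2,5) via y @ 1.9745  # hit
  → r_1 = 1.9745
beam 2: φ=0°, α=150°
  direction (-0.8660, 0.5000); cell (1,3); t to first gridline: x 0.5658, y 1.4200 (then +1.1547 / +2.0000)
    (0,3) via x @ 0.5658  # hit
  → r_2 = 0.5658
beam 3: φ=90°, α=240°
  direction (-0.5000, -0.8660); cell (1,3); t to first gridline: x 0.9800, y 0.3349 (then +2.0000 / +1.1547)
    (1,2) via y @ 0.3349  # hit
  → r_3 = 0.3349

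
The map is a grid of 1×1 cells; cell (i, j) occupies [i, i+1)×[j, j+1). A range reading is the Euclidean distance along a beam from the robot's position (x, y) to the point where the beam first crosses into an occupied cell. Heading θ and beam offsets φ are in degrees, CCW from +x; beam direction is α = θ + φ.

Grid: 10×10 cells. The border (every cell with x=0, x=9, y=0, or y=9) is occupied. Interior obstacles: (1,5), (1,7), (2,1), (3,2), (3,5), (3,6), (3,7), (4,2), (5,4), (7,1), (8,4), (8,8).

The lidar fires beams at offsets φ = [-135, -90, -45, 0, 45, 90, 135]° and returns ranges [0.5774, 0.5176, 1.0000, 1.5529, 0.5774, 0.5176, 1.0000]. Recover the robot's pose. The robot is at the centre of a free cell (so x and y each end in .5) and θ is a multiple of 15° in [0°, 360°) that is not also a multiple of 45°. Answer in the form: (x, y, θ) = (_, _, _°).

(x, y, θ) = (4.5, 1.5, 195°)

The pose lattice has 52·16 = 832 candidates. Test each by forward raycasting.
  (3.5, 4.5, 120°): beam 1 = 1.5529 ≠ 0.5774 ✗
  (6.5, 8.5, 240°): beam 1 = 0.5176 ≠ 0.5774 ✗
  (7.5, 5.5, 150°): beam 1 = 1.5529 ≠ 0.5774 ✗
  …
  (4.5, 1.5, 195°): r_1=0.5774, r_2=0.5176, r_3=1.0000, r_4=1.5529, r_5=0.5774, r_6=0.5176, r_7=1.0000 — all match ✓
Unique over the lattice → pose = (4.5, 1.5, 195°).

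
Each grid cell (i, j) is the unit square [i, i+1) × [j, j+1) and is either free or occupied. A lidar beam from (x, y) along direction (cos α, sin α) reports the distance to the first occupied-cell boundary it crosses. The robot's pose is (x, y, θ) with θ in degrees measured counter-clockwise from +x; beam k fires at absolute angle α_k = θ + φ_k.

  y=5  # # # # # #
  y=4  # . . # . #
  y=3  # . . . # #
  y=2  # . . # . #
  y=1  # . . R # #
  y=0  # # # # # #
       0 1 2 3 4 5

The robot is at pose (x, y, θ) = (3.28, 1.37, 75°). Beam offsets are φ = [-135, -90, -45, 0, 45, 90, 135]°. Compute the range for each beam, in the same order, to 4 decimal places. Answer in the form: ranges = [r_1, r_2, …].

ranges = [0.4272, 0.7454, 0.8314, 0.6522, 4.1916, 2.3604, 0.7400]

beam 1: φ=-135°, α=300°
  dir = (cos 300°, sin 300°) = (0.5000, -0.8660); from cell (3,1)
  next x-line at t=1.4400, next y-line at t=0.4272; Δt_x=2.0000, Δt_y=1.1547
    y: enter (3,0) at t=0.4272 ← occupied
  → r_1 = 0.4272
beam 2: φ=-90°, α=345°
  dir = (cos 345°, sin 345°) = (0.9659, -0.2588); from cell (3,1)
  next x-line at t=0.7454, next y-line at t=1.4296; Δt_x=1.0353, Δt_y=3.8637
    x: enter (4,1) at t=0.7454 ← occupied
  → r_2 = 0.7454
beam 3: φ=-45°, α=30°
  dir = (cos 30°, sin 30°) = (0.8660, 0.5000); from cell (3,1)
  next x-line at t=0.8314, next y-line at t=1.2600; Δt_x=1.1547, Δt_y=2.0000
    x: enter (4,1) at t=0.8314 ← occupied
  → r_3 = 0.8314
beam 4: φ=0°, α=75°
  dir = (cos 75°, sin 75°) = (0.2588, 0.9659); from cell (3,1)
  next x-line at t=2.7819, next y-line at t=0.6522; Δt_x=3.8637, Δt_y=1.0353
    y: enter (3,2) at t=0.6522 ← occupied
  → r_4 = 0.6522
beam 5: φ=45°, α=120°
  dir = (cos 120°, sin 120°) = (-0.5000, 0.8660); from cell (3,1)
  next x-line at t=0.5600, next y-line at t=0.7275; Δt_x=2.0000, Δt_y=1.1547
    x: enter (2,1) at t=0.5600
    y: enter (2,2) at t=0.7275
    y: enter (2,3) at t=1.8822
    x: enter (1,3) at t=2.5600
    y: enter (1,4) at t=3.0369
    y: enter (1,5) at t=4.1916 ← occupied
  → r_5 = 4.1916
beam 6: φ=90°, α=165°
  dir = (cos 165°, sin 165°) = (-0.9659, 0.2588); from cell (3,1)
  next x-line at t=0.2899, next y-line at t=2.4341; Δt_x=1.0353, Δt_y=3.8637
    x: enter (2,1) at t=0.2899
    x: enter (1,1) at t=1.3252
    x: enter (0,1) at t=2.3604 ← occupied
  → r_6 = 2.3604
beam 7: φ=135°, α=210°
  dir = (cos 210°, sin 210°) = (-0.8660, -0.5000); from cell (3,1)
  next x-line at t=0.3233, next y-line at t=0.7400; Δt_x=1.1547, Δt_y=2.0000
    x: enter (2,1) at t=0.3233
    y: enter (2,0) at t=0.7400 ← occupied
  → r_7 = 0.7400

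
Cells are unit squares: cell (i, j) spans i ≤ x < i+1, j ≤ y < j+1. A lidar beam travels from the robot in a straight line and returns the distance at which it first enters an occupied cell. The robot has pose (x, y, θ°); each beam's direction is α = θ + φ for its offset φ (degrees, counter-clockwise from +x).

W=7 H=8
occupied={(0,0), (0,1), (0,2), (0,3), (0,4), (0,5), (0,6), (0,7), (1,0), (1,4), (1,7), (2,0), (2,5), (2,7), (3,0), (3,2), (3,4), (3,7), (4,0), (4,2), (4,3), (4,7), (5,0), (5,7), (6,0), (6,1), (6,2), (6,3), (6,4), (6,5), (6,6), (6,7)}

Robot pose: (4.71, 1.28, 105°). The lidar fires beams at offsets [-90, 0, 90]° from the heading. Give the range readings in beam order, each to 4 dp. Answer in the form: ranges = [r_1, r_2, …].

ranges = [1.3355, 0.7454, 1.0818]

beam 1: φ=-90°, α=15°
  d=(0.9659,0.2588)  start (4,1)  tX=0.3002 tY=2.7819  stride 1/|dx|=1.0353 1/|dy|=3.8637
    cross x-line → (5,1), t=0.3002
    cross x-line → (6,1), t=1.3355 (wall)
  → r_1 = 1.3355
beam 2: φ=0°, α=105°
  d=(-0.2588,0.9659)  start (4,1)  tX=2.7432 tY=0.7454  stride 1/|dx|=3.8637 1/|dy|=1.0353
    cross y-line → (4,2), t=0.7454 (wall)
  → r_2 = 0.7454
beam 3: φ=90°, α=195°
  d=(-0.9659,-0.2588)  start (4,1)  tX=0.7350 tY=1.0818  stride 1/|dx|=1.0353 1/|dy|=3.8637
    cross x-line → (3,1), t=0.7350
    cross y-line → (3,0), t=1.0818 (wall)
  → r_3 = 1.0818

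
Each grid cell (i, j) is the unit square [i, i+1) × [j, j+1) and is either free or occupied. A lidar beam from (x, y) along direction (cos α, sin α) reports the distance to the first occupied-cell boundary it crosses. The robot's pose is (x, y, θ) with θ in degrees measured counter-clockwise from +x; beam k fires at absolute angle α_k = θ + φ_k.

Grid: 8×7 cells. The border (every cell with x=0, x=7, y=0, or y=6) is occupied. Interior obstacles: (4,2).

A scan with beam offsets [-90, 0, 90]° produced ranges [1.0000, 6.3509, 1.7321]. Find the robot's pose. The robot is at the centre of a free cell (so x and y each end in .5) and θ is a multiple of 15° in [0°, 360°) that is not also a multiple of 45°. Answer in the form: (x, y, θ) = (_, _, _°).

(x, y, θ) = (6.5, 2.5, 150°)

Enumerate (i+0.5, j+0.5, θ) over the 29 free cells and 16 admissible headings. For each, cast all 3 beams and compare to the given ranges.
  (2.5, 2.5, 195°): beam 1 = 3.6235 ≠ 1.0000 ✗
  (1.5, 3.5, 345°): beam 1 = 1.9319 ≠ 1.0000 ✗
  (4.5, 1.5, 75°): beam 1 = 1.9319 ≠ 1.0000 ✗
  (1.5, 5.5, 210°): beam 1 = 0.5774 ≠ 1.0000 ✗
  (6.5, 4.5, 150°): beam 2 = 3.0000 ≠ 6.3509 ✗
  …
  (6.5, 2.5, 150°): r_1=1.0000, r_2=6.3509, r_3=1.7321 — all match ✓
Only this pose fits every beam.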